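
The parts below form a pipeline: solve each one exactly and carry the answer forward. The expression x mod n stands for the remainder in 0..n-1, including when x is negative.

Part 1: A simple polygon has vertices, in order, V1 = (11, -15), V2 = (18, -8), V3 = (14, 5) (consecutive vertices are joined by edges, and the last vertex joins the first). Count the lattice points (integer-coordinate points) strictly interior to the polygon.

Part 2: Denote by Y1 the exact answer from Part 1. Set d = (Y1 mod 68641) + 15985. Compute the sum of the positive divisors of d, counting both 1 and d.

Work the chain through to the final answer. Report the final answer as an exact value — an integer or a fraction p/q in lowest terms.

Part 1: cross terms: (11*-8 - 18*-15)=182, (18*5 - 14*-8)=202, (14*-15 - 11*5)=-265; twice the area = |119| = 119; area = 119/2; boundary points = 7 + 1 + 1 = 9; strictly interior points = area - boundary/2 + 1 = 56; answer 56
Part 2: Y1 = 56; d = 16041; 16041 = 3 * 5347; sigma = (1 + 3) * (1 + 5347) = 4 * 5348 = 21392; answer 21392

21392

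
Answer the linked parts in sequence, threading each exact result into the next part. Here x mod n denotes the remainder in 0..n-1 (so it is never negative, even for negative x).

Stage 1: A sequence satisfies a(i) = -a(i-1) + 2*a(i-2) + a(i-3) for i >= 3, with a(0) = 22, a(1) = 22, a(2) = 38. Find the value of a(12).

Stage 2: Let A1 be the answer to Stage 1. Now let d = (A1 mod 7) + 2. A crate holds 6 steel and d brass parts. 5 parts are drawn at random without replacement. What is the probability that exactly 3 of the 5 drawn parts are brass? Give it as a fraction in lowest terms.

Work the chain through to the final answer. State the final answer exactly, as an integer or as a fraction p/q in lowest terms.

60/143

Stage 1: a(3) = -1*(38) + 2*(22) + 1*(22) = 28; iterating: a(3)=28, a(4)=70, a(5)=24, a(6)=144, a(7)=-26, a(8)=338, a(9)=-246, a(10)=896, a(11)=-1050, a(12)=2596; answer 2596
Stage 2: A1 = 2596; d = 8; total draws C(14,5) = 2002; favorable C(8,3)*C(6,2) = 840; P = 60/143; answer 60/143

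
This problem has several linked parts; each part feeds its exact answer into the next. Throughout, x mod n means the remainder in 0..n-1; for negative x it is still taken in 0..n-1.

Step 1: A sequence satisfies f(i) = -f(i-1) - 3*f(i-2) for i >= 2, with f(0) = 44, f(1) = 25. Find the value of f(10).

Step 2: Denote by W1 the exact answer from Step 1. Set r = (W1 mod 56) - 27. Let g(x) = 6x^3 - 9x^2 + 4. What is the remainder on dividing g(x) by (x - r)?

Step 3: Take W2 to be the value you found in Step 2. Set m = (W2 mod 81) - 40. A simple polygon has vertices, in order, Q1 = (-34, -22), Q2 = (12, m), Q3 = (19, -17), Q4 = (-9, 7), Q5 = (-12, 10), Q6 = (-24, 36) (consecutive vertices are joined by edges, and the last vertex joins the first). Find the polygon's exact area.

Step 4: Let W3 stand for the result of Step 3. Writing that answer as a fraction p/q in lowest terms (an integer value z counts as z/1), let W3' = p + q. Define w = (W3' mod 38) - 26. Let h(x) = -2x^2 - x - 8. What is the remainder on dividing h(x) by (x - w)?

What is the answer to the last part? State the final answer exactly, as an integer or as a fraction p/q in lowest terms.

-954

Step 1: f(2) = -1*(25) - 3*(44) = -157; iterating: f(2)=-157, f(3)=82, f(4)=389, f(5)=-635, f(6)=-532, f(7)=2437, f(8)=-841, f(9)=-6470, f(10)=8993; answer 8993
Step 2: W1 = 8993; r = 6; remainder = value at the root: 6*(6)^3 - 9*(6)^2 + 4 = (1296) + (-324) + (4) = 976; answer 976
Step 3: W2 = 976; m = -36; cross terms: (-34*-36 - 12*-22)=1488, (12*-17 - 19*-36)=480, (19*7 - -9*-17)=-20, (-9*10 - -12*7)=-6, (-12*36 - -24*10)=-192, (-24*-22 - -34*36)=1752; twice the area = |3502| = 3502; area = 1751; answer 1751
Step 4: W3 = 1751; threaded value p + q = 1752; w = -22; remainder = value at the root: -2*(-22)^2 - 1*(-22)^1 - 8 = (-968) + (22) + (-8) = -954; answer -954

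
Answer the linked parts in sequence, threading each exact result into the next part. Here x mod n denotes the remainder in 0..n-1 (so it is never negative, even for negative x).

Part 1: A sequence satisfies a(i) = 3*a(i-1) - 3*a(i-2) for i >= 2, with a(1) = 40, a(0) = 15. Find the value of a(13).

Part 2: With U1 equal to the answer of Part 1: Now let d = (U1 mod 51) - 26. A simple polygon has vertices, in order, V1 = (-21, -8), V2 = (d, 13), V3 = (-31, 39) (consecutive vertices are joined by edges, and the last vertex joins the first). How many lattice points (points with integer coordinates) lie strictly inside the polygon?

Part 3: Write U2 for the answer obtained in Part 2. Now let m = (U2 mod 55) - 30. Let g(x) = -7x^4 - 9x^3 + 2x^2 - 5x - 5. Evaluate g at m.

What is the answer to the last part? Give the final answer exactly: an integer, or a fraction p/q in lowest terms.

-13592

Part 1: a(2) = 3*(40) - 3*(15) = 75; iterating: a(2)=75, a(3)=105, a(4)=90, a(5)=-45, a(6)=-405, a(7)=-1080, a(8)=-2025, a(9)=-2835, a(10)=-2430, a(11)=1215, a(12)=10935, a(13)=29160; answer 29160
Part 2: U1 = 29160; d = 13; cross terms: (-21*13 - 13*-8)=-169, (13*39 - -31*13)=910, (-31*-8 - -21*39)=1067; twice the area = |1808| = 1808; area = 904; boundary points = 1 + 2 + 1 = 4; strictly interior points = area - boundary/2 + 1 = 903; answer 903
Part 3: U2 = 903; m = -7; -7*(-7)^4 - 9*(-7)^3 + 2*(-7)^2 - 5*(-7)^1 - 5 = (-16807) + (3087) + (98) + (35) + (-5) = -13592; answer -13592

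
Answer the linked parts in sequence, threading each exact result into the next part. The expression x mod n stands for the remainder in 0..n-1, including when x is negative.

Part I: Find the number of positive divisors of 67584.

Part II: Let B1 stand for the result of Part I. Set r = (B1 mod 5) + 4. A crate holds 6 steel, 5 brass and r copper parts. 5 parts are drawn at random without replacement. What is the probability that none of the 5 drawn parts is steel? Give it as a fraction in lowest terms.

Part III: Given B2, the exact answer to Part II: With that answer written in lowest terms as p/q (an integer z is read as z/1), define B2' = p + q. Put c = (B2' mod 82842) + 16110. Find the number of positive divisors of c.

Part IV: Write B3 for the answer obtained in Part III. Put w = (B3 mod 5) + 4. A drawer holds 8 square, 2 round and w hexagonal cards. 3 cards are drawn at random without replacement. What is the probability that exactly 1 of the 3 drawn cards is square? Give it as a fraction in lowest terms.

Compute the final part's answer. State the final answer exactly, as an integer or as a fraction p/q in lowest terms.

30/91

Part I: 67584 = 2^11 * 3 * 11; number of divisors = (11+1) * (1+1) * (1+1) = 48; answer 48
Part II: B1 = 48; r = 7; total draws C(18,5) = 8568; favorable C(12,5) = 792; P = 11/119; answer 11/119
Part III: B2 = 11/119; threaded value p + q = 130; c = 16240; 16240 = 2^4 * 5 * 7 * 29; number of divisors = (4+1) * (1+1) * (1+1) * (1+1) = 40; answer 40
Part IV: B3 = 40; w = 4; total draws C(14,3) = 364; favorable C(8,1)*C(6,2) = 120; P = 30/91; answer 30/91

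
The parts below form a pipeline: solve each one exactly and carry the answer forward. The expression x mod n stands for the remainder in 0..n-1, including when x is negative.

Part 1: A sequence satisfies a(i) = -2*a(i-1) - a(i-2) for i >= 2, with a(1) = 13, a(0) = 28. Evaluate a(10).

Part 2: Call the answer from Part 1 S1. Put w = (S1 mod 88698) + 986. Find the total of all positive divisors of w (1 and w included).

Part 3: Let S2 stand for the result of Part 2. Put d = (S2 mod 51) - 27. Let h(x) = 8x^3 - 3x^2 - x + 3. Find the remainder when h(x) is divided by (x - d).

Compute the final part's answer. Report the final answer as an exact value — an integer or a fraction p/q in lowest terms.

189

Part 1: a(2) = -2*(13) - 1*(28) = -54; iterating: a(2)=-54, a(3)=95, a(4)=-136, a(5)=177, a(6)=-218, a(7)=259, a(8)=-300, a(9)=341, a(10)=-382; answer -382
Part 2: S1 = -382; w = 89302; 89302 = 2 * 44651; sigma = (1 + 2) * (1 + 44651) = 3 * 44652 = 133956; answer 133956
Part 3: S2 = 133956; d = 3; remainder = value at the root: 8*(3)^3 - 3*(3)^2 - 1*(3)^1 + 3 = (216) + (-27) + (-3) + (3) = 189; answer 189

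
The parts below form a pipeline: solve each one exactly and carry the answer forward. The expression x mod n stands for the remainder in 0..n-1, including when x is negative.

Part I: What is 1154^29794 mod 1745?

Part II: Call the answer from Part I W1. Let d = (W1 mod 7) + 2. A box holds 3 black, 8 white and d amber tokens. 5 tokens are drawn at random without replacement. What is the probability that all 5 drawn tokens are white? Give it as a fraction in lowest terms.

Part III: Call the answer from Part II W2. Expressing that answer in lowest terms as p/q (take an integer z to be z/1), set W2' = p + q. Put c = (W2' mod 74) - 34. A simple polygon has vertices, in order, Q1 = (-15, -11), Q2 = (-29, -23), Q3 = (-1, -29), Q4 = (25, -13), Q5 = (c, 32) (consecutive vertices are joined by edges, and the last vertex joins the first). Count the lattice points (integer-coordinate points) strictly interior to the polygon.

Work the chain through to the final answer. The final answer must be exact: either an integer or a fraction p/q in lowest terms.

Part I: squarings mod 1745: 1154^1=1154, 1154^2=281, 1154^4=436, 1154^8=1636, 1154^16=1411, 1154^32=1621, 1154^64=1416, 1154^128=51, 1154^256=856, 1154^512=1581, 1154^1024=721, 1154^2048=1576, 1154^4096=641, 1154^8192=806, 1154^16384=496; 1154^29794 = 1154^2 * 1154^32 * 1154^64 * 1154^1024 * 1154^4096 * 1154^8192 * 1154^16384 = 1491 (mod 1745); answer 1491
Part II: W1 = 1491; d = 2; total draws C(13,5) = 1287; favorable C(8,5) = 56; P = 56/1287; answer 56/1287
Part III: W2 = 56/1287; threaded value p + q = 1343; c = -23; cross terms: (-15*-23 - -29*-11)=26, (-29*-29 - -1*-23)=818, (-1*-13 - 25*-29)=738, (25*32 - -23*-13)=501, (-23*-11 - -15*32)=733; twice the area = |2816| = 2816; area = 1408; boundary points = 2 + 2 + 2 + 3 + 1 = 10; strictly interior points = area - boundary/2 + 1 = 1404; answer 1404

1404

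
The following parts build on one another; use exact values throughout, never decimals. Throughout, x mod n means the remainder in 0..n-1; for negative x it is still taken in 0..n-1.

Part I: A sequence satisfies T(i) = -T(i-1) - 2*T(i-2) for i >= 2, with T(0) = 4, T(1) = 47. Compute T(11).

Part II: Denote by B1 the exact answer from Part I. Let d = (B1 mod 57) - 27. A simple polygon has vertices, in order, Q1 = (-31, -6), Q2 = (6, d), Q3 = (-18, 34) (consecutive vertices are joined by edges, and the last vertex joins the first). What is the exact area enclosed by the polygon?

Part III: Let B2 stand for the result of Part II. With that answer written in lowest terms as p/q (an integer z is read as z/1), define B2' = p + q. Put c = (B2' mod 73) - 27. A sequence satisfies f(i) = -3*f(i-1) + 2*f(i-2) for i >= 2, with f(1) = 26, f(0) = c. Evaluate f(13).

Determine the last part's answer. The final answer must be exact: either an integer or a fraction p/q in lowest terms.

34956584

Part I: T(2) = -1*(47) - 2*(4) = -55; iterating: T(2)=-55, T(3)=-39, T(4)=149, T(5)=-71, T(6)=-227, T(7)=369, T(8)=85, T(9)=-823, T(10)=653, T(11)=993; answer 993
Part II: B1 = 993; d = -3; cross terms: (-31*-3 - 6*-6)=129, (6*34 - -18*-3)=150, (-18*-6 - -31*34)=1162; twice the area = |1441| = 1441; area = 1441/2; answer 1441/2
Part III: B2 = 1441/2; threaded value p + q = 1443; c = 29; f(2) = -3*(26) + 2*(29) = -20; iterating: f(2)=-20, f(3)=112, f(4)=-376, f(5)=1352, f(6)=-4808, f(7)=17128, f(8)=-61000, f(9)=217256, f(10)=-773768, f(11)=2755816, f(12)=-9814984, f(13)=34956584; answer 34956584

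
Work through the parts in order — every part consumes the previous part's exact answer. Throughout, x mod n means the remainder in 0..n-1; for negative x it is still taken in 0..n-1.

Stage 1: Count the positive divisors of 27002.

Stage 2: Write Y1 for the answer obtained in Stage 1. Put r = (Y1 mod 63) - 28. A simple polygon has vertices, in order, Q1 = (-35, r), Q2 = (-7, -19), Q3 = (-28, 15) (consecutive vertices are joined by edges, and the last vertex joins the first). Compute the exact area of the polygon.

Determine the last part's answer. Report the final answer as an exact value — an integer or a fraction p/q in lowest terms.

Stage 1: 27002 = 2 * 23 * 587; number of divisors = (1+1) * (1+1) * (1+1) = 8; answer 8
Stage 2: Y1 = 8; r = -20; cross terms: (-35*-19 - -7*-20)=525, (-7*15 - -28*-19)=-637, (-28*-20 - -35*15)=1085; twice the area = |973| = 973; area = 973/2; answer 973/2

973/2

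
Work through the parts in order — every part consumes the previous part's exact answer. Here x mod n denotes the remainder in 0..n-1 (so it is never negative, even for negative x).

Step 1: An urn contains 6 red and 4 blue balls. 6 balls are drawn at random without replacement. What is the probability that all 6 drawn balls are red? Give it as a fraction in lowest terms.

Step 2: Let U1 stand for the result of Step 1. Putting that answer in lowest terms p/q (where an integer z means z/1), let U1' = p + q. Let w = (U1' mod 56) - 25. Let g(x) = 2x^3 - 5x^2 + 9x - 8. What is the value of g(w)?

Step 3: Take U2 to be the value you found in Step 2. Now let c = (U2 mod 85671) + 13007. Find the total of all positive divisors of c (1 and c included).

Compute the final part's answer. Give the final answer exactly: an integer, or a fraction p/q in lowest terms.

48384

Step 1: total draws C(10,6) = 210; favorable C(6,6) = 1; P = 1/210; answer 1/210
Step 2: U1 = 1/210; threaded value p + q = 211; w = 18; 2*(18)^3 - 5*(18)^2 + 9*(18)^1 - 8 = (11664) + (-1620) + (162) + (-8) = 10198; answer 10198
Step 3: U2 = 10198; c = 23205; 23205 = 3 * 5 * 7 * 13 * 17; sigma = (1 + 3) * (1 + 5) * (1 + 7) * (1 + 13) * (1 + 17) = 4 * 6 * 8 * 14 * 18 = 48384; answer 48384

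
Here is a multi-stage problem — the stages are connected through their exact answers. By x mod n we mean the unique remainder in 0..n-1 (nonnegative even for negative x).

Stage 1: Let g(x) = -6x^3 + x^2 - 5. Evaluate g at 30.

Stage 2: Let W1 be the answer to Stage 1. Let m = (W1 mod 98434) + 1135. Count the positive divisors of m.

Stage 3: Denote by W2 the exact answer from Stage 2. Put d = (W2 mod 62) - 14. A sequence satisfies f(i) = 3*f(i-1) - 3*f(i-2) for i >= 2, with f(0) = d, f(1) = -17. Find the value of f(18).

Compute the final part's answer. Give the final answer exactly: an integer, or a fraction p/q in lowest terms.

Stage 1: -6*(30)^3 + 1*(30)^2 - 5 = (-162000) + (900) + (-5) = -161105; answer -161105
Stage 2: W1 = -161105; m = 36898; 36898 = 2 * 19 * 971; number of divisors = (1+1) * (1+1) * (1+1) = 8; answer 8
Stage 3: W2 = 8; d = -6; f(2) = 3*(-17) - 3*(-6) = -33; iterating: f(2)=-33, f(3)=-48, f(4)=-45, f(5)=9, f(6)=162, f(7)=459, f(8)=891, f(9)=1296, f(10)=1215, f(11)=-243, f(12)=-4374, f(13)=-12393, f(14)=-24057, f(15)=-34992, f(16)=-32805, f(17)=6561, f(18)=118098; answer 118098

118098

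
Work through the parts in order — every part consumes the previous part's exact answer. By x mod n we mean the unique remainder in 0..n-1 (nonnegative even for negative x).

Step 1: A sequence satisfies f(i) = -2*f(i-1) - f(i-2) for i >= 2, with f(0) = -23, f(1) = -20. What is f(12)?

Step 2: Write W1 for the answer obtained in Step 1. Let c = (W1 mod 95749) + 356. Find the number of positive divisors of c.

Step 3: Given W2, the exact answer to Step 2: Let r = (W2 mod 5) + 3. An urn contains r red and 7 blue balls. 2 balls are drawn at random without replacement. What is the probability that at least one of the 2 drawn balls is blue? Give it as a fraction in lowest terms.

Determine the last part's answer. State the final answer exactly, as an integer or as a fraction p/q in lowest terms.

Step 1: f(2) = -2*(-20) - 1*(-23) = 63; iterating: f(2)=63, f(3)=-106, f(4)=149, f(5)=-192, f(6)=235, f(7)=-278, f(8)=321, f(9)=-364, f(10)=407, f(11)=-450, f(12)=493; answer 493
Step 2: W1 = 493; c = 849; 849 = 3 * 283; number of divisors = (1+1) * (1+1) = 4; answer 4
Step 3: W2 = 4; r = 7; total draws C(14,2) = 91; complement C(7,2) = 21; favorable 91 - 21 = 70; P = 10/13; answer 10/13

10/13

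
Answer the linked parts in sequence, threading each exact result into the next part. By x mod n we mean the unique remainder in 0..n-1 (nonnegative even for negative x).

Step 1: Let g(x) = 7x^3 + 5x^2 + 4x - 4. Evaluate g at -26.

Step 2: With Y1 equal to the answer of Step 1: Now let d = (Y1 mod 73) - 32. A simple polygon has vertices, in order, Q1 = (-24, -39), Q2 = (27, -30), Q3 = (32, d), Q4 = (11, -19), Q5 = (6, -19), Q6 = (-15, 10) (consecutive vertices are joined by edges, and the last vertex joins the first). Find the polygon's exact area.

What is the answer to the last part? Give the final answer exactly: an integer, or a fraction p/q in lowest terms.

1323

Step 1: 7*(-26)^3 + 5*(-26)^2 + 4*(-26)^1 - 4 = (-123032) + (3380) + (-104) + (-4) = -119760; answer -119760
Step 2: Y1 = -119760; d = 1; cross terms: (-24*-30 - 27*-39)=1773, (27*1 - 32*-30)=987, (32*-19 - 11*1)=-619, (11*-19 - 6*-19)=-95, (6*10 - -15*-19)=-225, (-15*-39 - -24*10)=825; twice the area = |2646| = 2646; area = 1323; answer 1323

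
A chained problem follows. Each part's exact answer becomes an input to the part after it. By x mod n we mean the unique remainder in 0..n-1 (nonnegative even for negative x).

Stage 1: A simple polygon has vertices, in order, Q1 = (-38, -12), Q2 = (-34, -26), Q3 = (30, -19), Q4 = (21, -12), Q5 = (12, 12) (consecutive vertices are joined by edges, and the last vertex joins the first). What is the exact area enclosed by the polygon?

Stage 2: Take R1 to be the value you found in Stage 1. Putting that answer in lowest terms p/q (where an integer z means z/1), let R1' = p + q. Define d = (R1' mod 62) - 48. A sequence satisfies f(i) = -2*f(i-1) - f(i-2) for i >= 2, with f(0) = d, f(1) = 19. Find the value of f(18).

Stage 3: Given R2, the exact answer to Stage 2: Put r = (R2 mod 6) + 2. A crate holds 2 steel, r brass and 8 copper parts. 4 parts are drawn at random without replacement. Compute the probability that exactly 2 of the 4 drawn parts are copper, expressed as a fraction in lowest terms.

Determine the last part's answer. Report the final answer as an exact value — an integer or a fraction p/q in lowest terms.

Stage 1: cross terms: (-38*-26 - -34*-12)=580, (-34*-19 - 30*-26)=1426, (30*-12 - 21*-19)=39, (21*12 - 12*-12)=396, (12*-12 - -38*12)=312; twice the area = |2753| = 2753; area = 2753/2; answer 2753/2
Stage 2: R1 = 2753/2; threaded value p + q = 2755; d = -21; f(2) = -2*(19) - 1*(-21) = -17; iterating: f(2)=-17, f(3)=15, f(4)=-13, f(5)=11, f(6)=-9, f(7)=7, f(8)=-5, f(9)=3, f(10)=-1, f(11)=-1, f(12)=3, f(13)=-5, f(14)=7, f(15)=-9, f(16)=11, f(17)=-13, f(18)=15; answer 15
Stage 3: R2 = 15; r = 5; total draws C(15,4) = 1365; favorable C(8,2)*C(7,2) = 588; P = 28/65; answer 28/65

28/65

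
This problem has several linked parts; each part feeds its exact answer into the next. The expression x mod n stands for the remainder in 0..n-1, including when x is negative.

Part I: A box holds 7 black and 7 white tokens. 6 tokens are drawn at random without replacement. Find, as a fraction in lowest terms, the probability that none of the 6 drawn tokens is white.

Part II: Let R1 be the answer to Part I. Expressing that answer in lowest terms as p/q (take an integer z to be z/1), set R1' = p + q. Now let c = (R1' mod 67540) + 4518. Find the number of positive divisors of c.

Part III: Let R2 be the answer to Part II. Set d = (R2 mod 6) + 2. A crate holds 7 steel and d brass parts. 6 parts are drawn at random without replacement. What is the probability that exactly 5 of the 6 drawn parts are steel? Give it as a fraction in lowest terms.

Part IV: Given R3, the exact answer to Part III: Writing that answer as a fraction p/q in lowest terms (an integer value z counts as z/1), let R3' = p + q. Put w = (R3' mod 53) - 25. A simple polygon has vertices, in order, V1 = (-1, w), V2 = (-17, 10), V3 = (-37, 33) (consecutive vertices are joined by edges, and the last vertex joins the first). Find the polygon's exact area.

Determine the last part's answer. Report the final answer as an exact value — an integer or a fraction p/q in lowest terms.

Part I: total draws C(14,6) = 3003; favorable C(7,6) = 7; P = 1/429; answer 1/429
Part II: R1 = 1/429; threaded value p + q = 430; c = 4948; 4948 = 2^2 * 1237; number of divisors = (2+1) * (1+1) = 6; answer 6
Part III: R2 = 6; d = 2; total draws C(9,6) = 84; favorable C(7,5)*C(2,1) = 42; P = 1/2; answer 1/2
Part IV: R3 = 1/2; threaded value p + q = 3; w = -22; cross terms: (-1*10 - -17*-22)=-384, (-17*33 - -37*10)=-191, (-37*-22 - -1*33)=847; twice the area = |272| = 272; area = 136; answer 136

136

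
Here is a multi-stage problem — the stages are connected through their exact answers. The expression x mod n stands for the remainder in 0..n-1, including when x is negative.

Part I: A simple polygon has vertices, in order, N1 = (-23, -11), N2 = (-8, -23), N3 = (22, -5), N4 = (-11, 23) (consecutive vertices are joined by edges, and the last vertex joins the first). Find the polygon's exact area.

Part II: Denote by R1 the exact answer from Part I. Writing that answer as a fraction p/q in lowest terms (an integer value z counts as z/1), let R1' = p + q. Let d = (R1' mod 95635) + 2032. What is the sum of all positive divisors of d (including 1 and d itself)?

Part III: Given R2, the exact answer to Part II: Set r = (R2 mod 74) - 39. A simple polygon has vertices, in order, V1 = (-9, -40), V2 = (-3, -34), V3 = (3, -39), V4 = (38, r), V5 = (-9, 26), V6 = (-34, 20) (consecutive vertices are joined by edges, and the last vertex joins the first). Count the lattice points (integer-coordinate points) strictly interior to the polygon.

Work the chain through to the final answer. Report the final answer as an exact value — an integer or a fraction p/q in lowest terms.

2437

Part I: cross terms: (-23*-23 - -8*-11)=441, (-8*-5 - 22*-23)=546, (22*23 - -11*-5)=451, (-11*-11 - -23*23)=650; twice the area = |2088| = 2088; area = 1044; answer 1044
Part II: R1 = 1044; threaded value p + q = 1045; d = 3077; 3077 = 17 * 181; sigma = (1 + 17) * (1 + 181) = 18 * 182 = 3276; answer 3276
Part III: R2 = 3276; r = -19; cross terms: (-9*-34 - -3*-40)=186, (-3*-39 - 3*-34)=219, (3*-19 - 38*-39)=1425, (38*26 - -9*-19)=817, (-9*20 - -34*26)=704, (-34*-40 - -9*20)=1540; twice the area = |4891| = 4891; area = 4891/2; boundary points = 6 + 1 + 5 + 1 + 1 + 5 = 19; strictly interior points = area - boundary/2 + 1 = 2437; answer 2437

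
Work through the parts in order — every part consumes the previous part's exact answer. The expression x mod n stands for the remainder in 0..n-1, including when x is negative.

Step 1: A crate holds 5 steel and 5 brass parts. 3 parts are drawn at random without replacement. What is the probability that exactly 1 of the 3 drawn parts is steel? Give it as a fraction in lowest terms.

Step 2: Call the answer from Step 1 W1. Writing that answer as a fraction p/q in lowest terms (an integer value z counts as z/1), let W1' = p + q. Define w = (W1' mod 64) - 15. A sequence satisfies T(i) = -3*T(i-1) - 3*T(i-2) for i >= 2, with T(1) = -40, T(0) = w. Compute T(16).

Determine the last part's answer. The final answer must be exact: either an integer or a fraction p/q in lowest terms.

Step 1: total draws C(10,3) = 120; favorable C(5,1)*C(5,2) = 50; P = 5/12; answer 5/12
Step 2: W1 = 5/12; threaded value p + q = 17; w = 2; T(2) = -3*(-40) - 3*(2) = 114; iterating: T(2)=114, T(3)=-222, T(4)=324, T(5)=-306, T(6)=-54, T(7)=1080, T(8)=-3078, T(9)=5994, T(10)=-8748, T(11)=8262, T(12)=1458, T(13)=-29160, T(14)=83106, T(15)=-161838, T(16)=236196; answer 236196

236196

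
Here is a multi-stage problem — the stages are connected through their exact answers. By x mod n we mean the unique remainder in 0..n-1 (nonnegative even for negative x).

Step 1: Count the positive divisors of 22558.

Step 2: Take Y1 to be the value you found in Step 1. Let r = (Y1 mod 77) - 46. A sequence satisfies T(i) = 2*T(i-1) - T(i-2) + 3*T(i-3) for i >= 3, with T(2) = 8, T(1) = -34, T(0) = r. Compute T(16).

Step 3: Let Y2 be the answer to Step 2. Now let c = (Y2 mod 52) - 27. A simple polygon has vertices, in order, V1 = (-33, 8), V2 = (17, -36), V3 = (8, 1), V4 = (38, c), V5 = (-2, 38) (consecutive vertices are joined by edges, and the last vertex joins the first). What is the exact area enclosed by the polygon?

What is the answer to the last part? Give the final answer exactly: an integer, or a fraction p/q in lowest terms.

Step 1: 22558 = 2 * 11279; number of divisors = (1+1) * (1+1) = 4; answer 4
Step 2: Y1 = 4; r = -42; T(3) = 2*(8) - 1*(-34) + 3*(-42) = -76; iterating: T(3)=-76, T(4)=-262, T(5)=-424, T(6)=-814, T(7)=-1990, T(8)=-4438, T(9)=-9328, T(10)=-20188, T(11)=-44362, T(12)=-96520, T(13)=-209242, T(14)=-455050, T(15)=-990418, T(16)=-2153512; answer -2153512
Step 3: Y2 = -2153512; c = -11; cross terms: (-33*-36 - 17*8)=1052, (17*1 - 8*-36)=305, (8*-11 - 38*1)=-126, (38*38 - -2*-11)=1422, (-2*8 - -33*38)=1238; twice the area = |3891| = 3891; area = 3891/2; answer 3891/2

3891/2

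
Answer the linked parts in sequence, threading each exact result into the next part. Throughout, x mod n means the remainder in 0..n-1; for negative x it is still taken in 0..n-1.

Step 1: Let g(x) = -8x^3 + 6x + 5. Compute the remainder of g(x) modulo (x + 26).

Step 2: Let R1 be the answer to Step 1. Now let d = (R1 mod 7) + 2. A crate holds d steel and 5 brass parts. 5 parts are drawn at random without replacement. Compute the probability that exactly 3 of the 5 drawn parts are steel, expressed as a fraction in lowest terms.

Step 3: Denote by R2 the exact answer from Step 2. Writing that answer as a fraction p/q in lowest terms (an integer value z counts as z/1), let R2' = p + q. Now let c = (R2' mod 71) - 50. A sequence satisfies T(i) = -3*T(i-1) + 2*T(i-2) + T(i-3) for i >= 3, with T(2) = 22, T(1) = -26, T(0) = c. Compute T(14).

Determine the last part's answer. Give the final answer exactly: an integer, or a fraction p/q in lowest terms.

Step 1: remainder = value at the root: -8*(-26)^3 + 6*(-26)^1 + 5 = (140608) + (-156) + (5) = 140457; answer 140457
Step 2: R1 = 140457; d = 4; total draws C(9,5) = 126; favorable C(4,3)*C(5,2) = 40; P = 20/63; answer 20/63
Step 3: R2 = 20/63; threaded value p + q = 83; c = -38; T(3) = -3*(22) + 2*(-26) + 1*(-38) = -156; iterating: T(3)=-156, T(4)=486, T(5)=-1748, T(6)=6060, T(7)=-21190, T(8)=73942, T(9)=-258146, T(10)=901132, T(11)=-3145746, T(12)=10981356, T(13)=-38334428, T(14)=133820250; answer 133820250

133820250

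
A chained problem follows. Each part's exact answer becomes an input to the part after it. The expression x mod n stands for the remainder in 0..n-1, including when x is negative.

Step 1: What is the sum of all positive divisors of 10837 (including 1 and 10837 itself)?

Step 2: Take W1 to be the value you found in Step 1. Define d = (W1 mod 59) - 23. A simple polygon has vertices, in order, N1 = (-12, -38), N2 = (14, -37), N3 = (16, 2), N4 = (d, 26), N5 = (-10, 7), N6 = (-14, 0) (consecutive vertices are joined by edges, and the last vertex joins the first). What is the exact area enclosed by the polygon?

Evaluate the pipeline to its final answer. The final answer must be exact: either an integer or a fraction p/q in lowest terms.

Step 1: 10837 is prime, so its only divisors are 1 and 10837; sigma = 1 + 10837 = 10838; answer 10838
Step 2: W1 = 10838; d = 18; cross terms: (-12*-37 - 14*-38)=976, (14*2 - 16*-37)=620, (16*26 - 18*2)=380, (18*7 - -10*26)=386, (-10*0 - -14*7)=98, (-14*-38 - -12*0)=532; twice the area = |2992| = 2992; area = 1496; answer 1496

1496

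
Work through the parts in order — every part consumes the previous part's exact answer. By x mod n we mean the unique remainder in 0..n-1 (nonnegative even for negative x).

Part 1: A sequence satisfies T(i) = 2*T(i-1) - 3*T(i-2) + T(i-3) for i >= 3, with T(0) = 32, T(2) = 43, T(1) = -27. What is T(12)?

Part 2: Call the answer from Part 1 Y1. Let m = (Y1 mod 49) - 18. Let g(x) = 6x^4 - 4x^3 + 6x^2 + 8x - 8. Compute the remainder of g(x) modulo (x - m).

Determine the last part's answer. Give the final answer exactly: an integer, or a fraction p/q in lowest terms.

4757632

Part 1: T(3) = 2*(43) - 3*(-27) + 1*(32) = 199; iterating: T(3)=199, T(4)=242, T(5)=-70, T(6)=-667, T(7)=-882, T(8)=167, T(9)=2313, T(10)=3243, T(11)=-286, T(12)=-7988; answer -7988
Part 2: Y1 = -7988; m = 30; remainder = value at the root: 6*(30)^4 - 4*(30)^3 + 6*(30)^2 + 8*(30)^1 - 8 = (4860000) + (-108000) + (5400) + (240) + (-8) = 4757632; answer 4757632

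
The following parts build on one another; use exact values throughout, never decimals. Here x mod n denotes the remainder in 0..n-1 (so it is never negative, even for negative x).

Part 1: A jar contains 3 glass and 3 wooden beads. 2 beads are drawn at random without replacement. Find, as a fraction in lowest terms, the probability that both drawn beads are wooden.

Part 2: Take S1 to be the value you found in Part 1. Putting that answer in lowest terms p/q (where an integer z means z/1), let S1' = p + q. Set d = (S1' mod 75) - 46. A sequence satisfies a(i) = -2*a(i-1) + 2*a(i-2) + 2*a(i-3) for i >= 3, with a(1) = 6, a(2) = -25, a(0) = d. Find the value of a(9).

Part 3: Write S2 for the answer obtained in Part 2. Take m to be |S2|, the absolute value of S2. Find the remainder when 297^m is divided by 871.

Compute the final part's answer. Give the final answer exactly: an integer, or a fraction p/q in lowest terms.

29

Part 1: total draws C(6,2) = 15; favorable C(3,2) = 3; P = 1/5; answer 1/5
Part 2: S1 = 1/5; threaded value p + q = 6; d = -40; a(3) = -2*(-25) + 2*(6) + 2*(-40) = -18; iterating: a(3)=-18, a(4)=-2, a(5)=-82, a(6)=124, a(7)=-416, a(8)=916, a(9)=-2416; answer -2416
Part 3: S2 = -2416; m = 2416; squarings mod 871: 297^1=297, 297^2=238, 297^4=29, 297^8=841, 297^16=29, 297^32=841, 297^64=29, 297^128=841, 297^256=29, 297^512=841, 297^1024=29, 297^2048=841; 297^2416 = 297^16 * 297^32 * 297^64 * 297^256 * 297^2048 = 29 (mod 871); answer 29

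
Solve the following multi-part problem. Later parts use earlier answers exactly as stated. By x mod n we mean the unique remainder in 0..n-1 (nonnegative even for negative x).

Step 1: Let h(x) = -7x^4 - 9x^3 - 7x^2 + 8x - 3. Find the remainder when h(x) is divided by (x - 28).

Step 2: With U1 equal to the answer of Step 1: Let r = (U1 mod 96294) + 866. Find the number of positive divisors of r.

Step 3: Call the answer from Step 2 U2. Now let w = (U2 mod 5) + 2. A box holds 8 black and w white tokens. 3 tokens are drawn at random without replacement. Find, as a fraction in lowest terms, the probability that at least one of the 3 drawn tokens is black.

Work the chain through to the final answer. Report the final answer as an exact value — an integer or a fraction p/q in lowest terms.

86/91

Step 1: remainder = value at the root: -7*(28)^4 - 9*(28)^3 - 7*(28)^2 + 8*(28)^1 - 3 = (-4302592) + (-197568) + (-5488) + (224) + (-3) = -4505427; answer -4505427
Step 2: U1 = -4505427; r = 21257; 21257 = 29 * 733; number of divisors = (1+1) * (1+1) = 4; answer 4
Step 3: U2 = 4; w = 6; total draws C(14,3) = 364; complement C(6,3) = 20; favorable 364 - 20 = 344; P = 86/91; answer 86/91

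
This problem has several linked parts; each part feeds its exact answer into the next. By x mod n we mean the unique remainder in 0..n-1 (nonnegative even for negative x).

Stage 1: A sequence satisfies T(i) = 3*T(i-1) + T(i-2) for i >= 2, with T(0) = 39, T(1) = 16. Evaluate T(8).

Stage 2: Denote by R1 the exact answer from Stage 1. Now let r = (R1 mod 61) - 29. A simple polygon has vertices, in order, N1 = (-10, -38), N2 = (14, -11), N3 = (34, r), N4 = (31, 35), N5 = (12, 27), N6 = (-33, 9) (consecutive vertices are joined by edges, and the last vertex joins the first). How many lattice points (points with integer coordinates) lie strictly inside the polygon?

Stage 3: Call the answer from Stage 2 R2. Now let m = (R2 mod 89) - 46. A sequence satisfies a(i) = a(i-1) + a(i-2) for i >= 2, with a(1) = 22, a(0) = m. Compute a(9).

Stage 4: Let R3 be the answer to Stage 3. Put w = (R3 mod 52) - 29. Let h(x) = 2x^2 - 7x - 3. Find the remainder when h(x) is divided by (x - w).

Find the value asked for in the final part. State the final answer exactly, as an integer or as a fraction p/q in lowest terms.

Stage 1: T(2) = 3*(16) + 1*(39) = 87; iterating: T(2)=87, T(3)=277, T(4)=918, T(5)=3031, T(6)=10011, T(7)=33064, T(8)=109203; answer 109203
Stage 2: R1 = 109203; r = -16; cross terms: (-10*-11 - 14*-38)=642, (14*-16 - 34*-11)=150, (34*35 - 31*-16)=1686, (31*27 - 12*35)=417, (12*9 - -33*27)=999, (-33*-38 - -10*9)=1344; twice the area = |5238| = 5238; area = 2619; boundary points = 3 + 5 + 3 + 1 + 9 + 1 = 22; strictly interior points = area - boundary/2 + 1 = 2609; answer 2609
Stage 3: R2 = 2609; m = -18; a(2) = 1*(22) + 1*(-18) = 4; iterating: a(2)=4, a(3)=26, a(4)=30, a(5)=56, a(6)=86, a(7)=142, a(8)=228, a(9)=370; answer 370
Stage 4: R3 = 370; w = -23; remainder = value at the root: 2*(-23)^2 - 7*(-23)^1 - 3 = (1058) + (161) + (-3) = 1216; answer 1216

1216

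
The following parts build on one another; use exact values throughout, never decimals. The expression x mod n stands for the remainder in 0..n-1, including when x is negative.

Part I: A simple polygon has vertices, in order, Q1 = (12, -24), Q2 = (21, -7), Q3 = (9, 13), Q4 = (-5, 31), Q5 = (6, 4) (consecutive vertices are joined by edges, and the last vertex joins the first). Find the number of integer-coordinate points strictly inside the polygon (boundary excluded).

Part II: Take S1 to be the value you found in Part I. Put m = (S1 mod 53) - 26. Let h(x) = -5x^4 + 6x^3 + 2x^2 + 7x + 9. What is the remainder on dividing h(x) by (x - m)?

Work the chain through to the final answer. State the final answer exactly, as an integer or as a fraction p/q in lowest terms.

-195

Part I: cross terms: (12*-7 - 21*-24)=420, (21*13 - 9*-7)=336, (9*31 - -5*13)=344, (-5*4 - 6*31)=-206, (6*-24 - 12*4)=-192; twice the area = |702| = 702; area = 351; boundary points = 1 + 4 + 2 + 1 + 2 = 10; strictly interior points = area - boundary/2 + 1 = 347; answer 347
Part II: S1 = 347; m = 3; remainder = value at the root: -5*(3)^4 + 6*(3)^3 + 2*(3)^2 + 7*(3)^1 + 9 = (-405) + (162) + (18) + (21) + (9) = -195; answer -195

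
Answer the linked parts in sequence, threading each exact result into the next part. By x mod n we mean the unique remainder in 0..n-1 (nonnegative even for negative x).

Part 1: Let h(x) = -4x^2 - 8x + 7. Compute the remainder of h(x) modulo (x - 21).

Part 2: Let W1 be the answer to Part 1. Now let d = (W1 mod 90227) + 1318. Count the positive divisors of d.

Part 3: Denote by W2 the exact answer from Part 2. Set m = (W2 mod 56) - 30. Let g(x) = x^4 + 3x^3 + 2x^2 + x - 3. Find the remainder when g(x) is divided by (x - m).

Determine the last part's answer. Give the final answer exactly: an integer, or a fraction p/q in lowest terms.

Part 1: remainder = value at the root: -4*(21)^2 - 8*(21)^1 + 7 = (-1764) + (-168) + (7) = -1925; answer -1925
Part 2: W1 = -1925; d = 89620; 89620 = 2^2 * 5 * 4481; number of divisors = (2+1) * (1+1) * (1+1) = 12; answer 12
Part 3: W2 = 12; m = -18; remainder = value at the root: 1*(-18)^4 + 3*(-18)^3 + 2*(-18)^2 + 1*(-18)^1 - 3 = (104976) + (-17496) + (648) + (-18) + (-3) = 88107; answer 88107

88107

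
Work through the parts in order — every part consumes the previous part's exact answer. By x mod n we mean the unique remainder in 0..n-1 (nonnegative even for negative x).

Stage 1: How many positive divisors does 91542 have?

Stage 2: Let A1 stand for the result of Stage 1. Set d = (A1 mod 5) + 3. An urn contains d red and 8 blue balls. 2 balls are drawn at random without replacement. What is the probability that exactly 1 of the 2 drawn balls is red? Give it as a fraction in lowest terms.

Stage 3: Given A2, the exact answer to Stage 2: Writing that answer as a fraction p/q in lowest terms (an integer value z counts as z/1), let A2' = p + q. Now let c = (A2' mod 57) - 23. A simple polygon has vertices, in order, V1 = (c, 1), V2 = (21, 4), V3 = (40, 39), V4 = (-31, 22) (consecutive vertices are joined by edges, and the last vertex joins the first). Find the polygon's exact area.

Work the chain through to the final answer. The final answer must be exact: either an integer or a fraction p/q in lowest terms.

1537

Stage 1: 91542 = 2 * 3 * 11 * 19 * 73; number of divisors = (1+1) * (1+1) * (1+1) * (1+1) * (1+1) = 32; answer 32
Stage 2: A1 = 32; d = 5; total draws C(13,2) = 78; favorable C(5,1)*C(8,1) = 40; P = 20/39; answer 20/39
Stage 3: A2 = 20/39; threaded value p + q = 59; c = -21; cross terms: (-21*4 - 21*1)=-105, (21*39 - 40*4)=659, (40*22 - -31*39)=2089, (-31*1 - -21*22)=431; twice the area = |3074| = 3074; area = 1537; answer 1537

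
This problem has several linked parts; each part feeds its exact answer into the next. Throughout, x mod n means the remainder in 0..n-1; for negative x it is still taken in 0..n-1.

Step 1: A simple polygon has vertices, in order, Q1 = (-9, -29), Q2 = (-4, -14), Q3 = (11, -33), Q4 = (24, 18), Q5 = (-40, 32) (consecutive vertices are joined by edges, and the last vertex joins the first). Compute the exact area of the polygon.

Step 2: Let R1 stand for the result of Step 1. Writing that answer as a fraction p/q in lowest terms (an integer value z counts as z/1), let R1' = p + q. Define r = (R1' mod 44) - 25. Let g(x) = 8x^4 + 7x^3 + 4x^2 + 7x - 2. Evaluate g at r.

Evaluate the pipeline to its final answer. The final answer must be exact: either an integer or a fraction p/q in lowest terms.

Step 1: cross terms: (-9*-14 - -4*-29)=10, (-4*-33 - 11*-14)=286, (11*18 - 24*-33)=990, (24*32 - -40*18)=1488, (-40*-29 - -9*32)=1448; twice the area = |4222| = 4222; area = 2111; answer 2111
Step 2: R1 = 2111; threaded value p + q = 2112; r = -25; 8*(-25)^4 + 7*(-25)^3 + 4*(-25)^2 + 7*(-25)^1 - 2 = (3125000) + (-109375) + (2500) + (-175) + (-2) = 3017948; answer 3017948

3017948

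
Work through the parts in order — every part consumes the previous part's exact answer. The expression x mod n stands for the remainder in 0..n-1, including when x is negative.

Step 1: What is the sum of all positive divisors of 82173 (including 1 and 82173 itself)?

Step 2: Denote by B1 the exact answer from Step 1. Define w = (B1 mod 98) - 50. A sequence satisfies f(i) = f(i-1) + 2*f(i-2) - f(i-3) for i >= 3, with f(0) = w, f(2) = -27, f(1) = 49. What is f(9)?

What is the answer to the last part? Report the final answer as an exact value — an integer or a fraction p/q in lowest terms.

Step 1: 82173 = 3 * 7^2 * 13 * 43; sigma = (1 + 3) * (1 + 7 + 49) * (1 + 13) * (1 + 43) = 4 * 57 * 14 * 44 = 140448; answer 140448
Step 2: B1 = 140448; w = -36; f(3) = 1*(-27) + 2*(49) - 1*(-36) = 107; iterating: f(3)=107, f(4)=4, f(5)=245, f(6)=146, f(7)=632, f(8)=679, f(9)=1797; answer 1797

1797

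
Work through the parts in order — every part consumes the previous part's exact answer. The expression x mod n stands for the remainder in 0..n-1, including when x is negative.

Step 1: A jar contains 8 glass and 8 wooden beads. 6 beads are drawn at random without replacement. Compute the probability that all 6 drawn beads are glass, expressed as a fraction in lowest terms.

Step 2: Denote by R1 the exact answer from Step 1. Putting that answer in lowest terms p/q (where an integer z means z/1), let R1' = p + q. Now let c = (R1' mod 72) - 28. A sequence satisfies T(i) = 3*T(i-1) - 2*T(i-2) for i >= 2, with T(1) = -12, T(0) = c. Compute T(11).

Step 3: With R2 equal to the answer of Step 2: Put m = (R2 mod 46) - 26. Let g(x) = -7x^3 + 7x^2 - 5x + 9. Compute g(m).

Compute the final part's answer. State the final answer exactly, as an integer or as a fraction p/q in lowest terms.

Step 1: total draws C(16,6) = 8008; favorable C(8,6) = 28; P = 1/286; answer 1/286
Step 2: R1 = 1/286; threaded value p + q = 287; c = 43; T(2) = 3*(-12) - 2*(43) = -122; iterating: T(2)=-122, T(3)=-342, T(4)=-782, T(5)=-1662, T(6)=-3422, T(7)=-6942, T(8)=-13982, T(9)=-28062, T(10)=-56222, T(11)=-112542; answer -112542
Step 3: R2 = -112542; m = -6; -7*(-6)^3 + 7*(-6)^2 - 5*(-6)^1 + 9 = (1512) + (252) + (30) + (9) = 1803; answer 1803

1803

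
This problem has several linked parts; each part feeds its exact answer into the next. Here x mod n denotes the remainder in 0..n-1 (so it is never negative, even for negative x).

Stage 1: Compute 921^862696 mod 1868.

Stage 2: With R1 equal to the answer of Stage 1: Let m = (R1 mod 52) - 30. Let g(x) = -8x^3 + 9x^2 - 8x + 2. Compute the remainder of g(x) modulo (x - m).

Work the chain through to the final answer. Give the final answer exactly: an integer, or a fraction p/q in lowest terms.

1267

Stage 1: squarings mod 1868: 921^1=921, 921^2=169, 921^4=541, 921^8=1273, 921^16=973, 921^32=1521, 921^64=857, 921^128=325, 921^256=1017, 921^512=1285, 921^1024=1781, 921^2048=97, 921^4096=69, 921^8192=1025, 921^16384=809, 921^32768=681, 921^65536=497, 921^131072=433, 921^262144=689, 921^524288=249; 921^862696 = 921^8 * 921^32 * 921^64 * 921^128 * 921^256 * 921^2048 * 921^8192 * 921^65536 * 921^262144 * 921^524288 = 753 (mod 1868); answer 753
Stage 2: R1 = 753; m = -5; remainder = value at the root: -8*(-5)^3 + 9*(-5)^2 - 8*(-5)^1 + 2 = (1000) + (225) + (40) + (2) = 1267; answer 1267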